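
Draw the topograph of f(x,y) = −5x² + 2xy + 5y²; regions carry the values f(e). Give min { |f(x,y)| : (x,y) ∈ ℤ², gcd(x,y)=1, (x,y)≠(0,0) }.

river: ρ → (5,8,-2)
river: ρ → (-2,8,5)
river: ρ → (5,2,-5)
river: ρ → (-5,8,2)
river: ρ → (2,8,-5)
river: ρ → (-5,2,5)
closes: descent 0, river 6
min |a| on river = 2

2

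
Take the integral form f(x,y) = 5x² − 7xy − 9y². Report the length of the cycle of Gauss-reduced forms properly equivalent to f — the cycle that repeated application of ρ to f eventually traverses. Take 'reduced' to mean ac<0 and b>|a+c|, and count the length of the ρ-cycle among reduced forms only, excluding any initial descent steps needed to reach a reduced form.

D = 229, ⌊√D⌋ = 15
descent: ρ → (-9,7,5)  [lands on river]
river: ρ → (5,13,-3)
river: ρ → (-3,11,9)
river: ρ → (9,7,-5)
river: ρ → (-5,13,3)
river: ρ → (3,11,-9)
ρ-cycle length = 6 (tail of 1 descent step not counted)

6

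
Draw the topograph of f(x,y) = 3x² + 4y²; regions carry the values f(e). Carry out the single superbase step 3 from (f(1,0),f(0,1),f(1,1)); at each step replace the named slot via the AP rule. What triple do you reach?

start (3,4,7) = (f(1,0),f(0,1),f(1,1))
replace slot 3: 2·(3+4) − 7 = 7 → (3,4,7)

3,4,7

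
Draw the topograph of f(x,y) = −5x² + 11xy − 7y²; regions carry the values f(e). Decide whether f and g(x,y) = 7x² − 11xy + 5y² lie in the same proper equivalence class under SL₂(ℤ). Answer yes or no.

D₁ = -19, D₂ = -19
f is negative-definite; reduce −f:
−f: translate: b→-1 (≡-11 mod 10), so (5,-11,7)→(5,-1,1)
−f: flip: (5,-1,1)→(1,1,5)
−f: reduced (well bottom): (1,1,5) with a≤c, −a<b≤a
flip sign back: reduced form of f is (-1,-1,-5)
g: translate: b→3 (≡-11 mod 14), so (7,-11,5)→(7,3,1)
g: flip: (7,3,1)→(1,-3,7)
g: translate: b→1 (≡-3 mod 2), so (1,-3,7)→(1,1,5)
g: reduced (well bottom): (1,1,5) with a≤c, −a<b≤a
reduced forms (-1, -1, -5) vs (1, 1, 5) ⇒ inequivalent

no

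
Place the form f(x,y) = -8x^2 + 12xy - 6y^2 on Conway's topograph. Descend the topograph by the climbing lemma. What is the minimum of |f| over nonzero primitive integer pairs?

translate: b→4 (≡-12 mod 16), so (8,-12,6)→(8,4,2)
flip: (8,4,2)→(2,-4,8)
translate: b→0 (≡-4 mod 4), so (2,-4,8)→(2,0,6)
reduced (well bottom): (2,0,6) with a≤c, −a<b≤a
well minimum |f| = |-2| = 2 (negative-definite)

2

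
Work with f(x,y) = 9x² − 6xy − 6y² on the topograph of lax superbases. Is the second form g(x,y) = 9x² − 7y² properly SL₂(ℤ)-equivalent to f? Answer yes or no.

D₁ = 252, D₂ = 252
river cycle of f (length 4): (-6, 6, 9), (9, 12, -3), (-3, 12, 9), (9, 6, -6)
river cycle of g (length 2): (-7, 14, 2), (2, 14, -7)
cycles differ ⇒ inequivalent

no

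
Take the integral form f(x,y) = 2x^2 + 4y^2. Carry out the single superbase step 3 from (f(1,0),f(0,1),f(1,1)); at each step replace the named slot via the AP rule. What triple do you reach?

start (2,4,6) = (f(1,0),f(0,1),f(1,1))
replace slot 3: 2·(2+4) − 6 = 6 → (2,4,6)

2,4,6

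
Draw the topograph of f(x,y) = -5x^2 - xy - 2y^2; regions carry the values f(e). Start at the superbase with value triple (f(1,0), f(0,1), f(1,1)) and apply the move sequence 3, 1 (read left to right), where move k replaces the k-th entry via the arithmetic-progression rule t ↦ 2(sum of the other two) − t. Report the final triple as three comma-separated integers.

start (-5,-2,-8) = (f(1,0),f(0,1),f(1,1))
replace slot 3: 2·((-5)+(-2)) − (-8) = -6 → (-5,-2,-6)
replace slot 1: 2·((-2)+(-6)) − (-5) = -11 → (-11,-2,-6)

-11,-2,-6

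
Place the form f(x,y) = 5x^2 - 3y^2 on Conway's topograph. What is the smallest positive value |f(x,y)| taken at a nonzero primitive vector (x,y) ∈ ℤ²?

descent: ρ → (-3,6,2)  [lands on river]
river: ρ → (2,6,-3)
closes: descent 1, river 2
min |a| on river = 2

2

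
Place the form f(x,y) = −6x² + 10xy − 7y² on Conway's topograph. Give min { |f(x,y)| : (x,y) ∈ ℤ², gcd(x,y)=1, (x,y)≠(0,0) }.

translate: b→2 (≡-10 mod 12), so (6,-10,7)→(6,2,3)
flip: (6,2,3)→(3,-2,6)
reduced (well bottom): (3,-2,6) with a≤c, −a<b≤a
well minimum |f| = |-3| = 3 (negative-definite)

3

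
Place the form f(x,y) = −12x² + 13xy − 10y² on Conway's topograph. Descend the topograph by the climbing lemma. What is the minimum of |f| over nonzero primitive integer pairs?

translate: b→11 (≡-13 mod 24), so (12,-13,10)→(12,11,9)
flip: (12,11,9)→(9,-11,12)
translate: b→7 (≡-11 mod 18), so (9,-11,12)→(9,7,10)
reduced (well bottom): (9,7,10) with a≤c, −a<b≤a
well minimum |f| = |-9| = 9 (negative-definite)

9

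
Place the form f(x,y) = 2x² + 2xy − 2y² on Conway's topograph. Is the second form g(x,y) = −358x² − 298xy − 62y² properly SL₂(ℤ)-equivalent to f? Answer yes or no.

D₁ = 20, D₂ = 20
river cycle of f (length 2): (-2, 2, 2), (2, 2, -2)
river cycle of g (length 2): (-2, 2, 2), (2, 2, -2)
cycles coincide ⇒ equivalent

yes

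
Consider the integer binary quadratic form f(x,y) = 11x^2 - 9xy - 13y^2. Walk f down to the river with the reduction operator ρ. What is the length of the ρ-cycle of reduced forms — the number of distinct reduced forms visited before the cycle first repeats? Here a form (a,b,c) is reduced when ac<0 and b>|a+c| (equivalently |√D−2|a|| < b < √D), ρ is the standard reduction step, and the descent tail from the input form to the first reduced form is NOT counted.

D = 653, ⌊√D⌋ = 25
descent: ρ → (-13,9,11)  [lands on river]
river: ρ → (11,13,-11)
river: ρ → (-11,9,13)
river: ρ → (13,17,-7)
river: ρ → (-7,25,1)
river: ρ → (1,25,-7)
river: ρ → (-7,17,13)
river: ρ → (13,9,-11)
river: ρ → (-11,13,11)
river: ρ → (11,9,-13)
river: ρ → (-13,17,7)
river: ρ → (7,25,-1)
river: ρ → (-1,25,7)
river: ρ → (7,17,-13)
ρ-cycle length = 14 (tail of 1 descent step not counted)

14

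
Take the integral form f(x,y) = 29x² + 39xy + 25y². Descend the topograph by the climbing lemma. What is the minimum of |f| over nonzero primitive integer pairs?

translate: b→-19 (≡39 mod 58), so (29,39,25)→(29,-19,15)
flip: (29,-19,15)→(15,19,29)
translate: b→-11 (≡19 mod 30), so (15,19,29)→(15,-11,25)
reduced (well bottom): (15,-11,25) with a≤c, −a<b≤a
well minimum = a = 15

15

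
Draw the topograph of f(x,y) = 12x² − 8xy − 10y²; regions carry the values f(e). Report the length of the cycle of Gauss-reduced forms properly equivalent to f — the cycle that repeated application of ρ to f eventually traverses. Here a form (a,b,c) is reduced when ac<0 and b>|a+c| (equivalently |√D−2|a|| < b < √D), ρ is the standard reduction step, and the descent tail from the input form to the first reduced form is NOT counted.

D = 544, ⌊√D⌋ = 23
descent: ρ → (-10,8,12)  [lands on river]
river: ρ → (12,16,-6)
river: ρ → (-6,20,6)
river: ρ → (6,16,-12)
river: ρ → (-12,8,10)
river: ρ → (10,12,-10)
ρ-cycle length = 6 (tail of 1 descent step not counted)

6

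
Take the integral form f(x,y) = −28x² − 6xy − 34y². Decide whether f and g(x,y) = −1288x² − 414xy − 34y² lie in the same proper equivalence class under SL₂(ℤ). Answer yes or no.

D₁ = -3772, D₂ = -3772
f is negative-definite; reduce −f:
−f: reduced (well bottom): (28,6,34) with a≤c, −a<b≤a
flip sign back: reduced form of f is (-28,-6,-34)
g is negative-definite; reduce −g:
−g: flip: (1288,414,34)→(34,-414,1288)
−g: translate: b→-6 (≡-414 mod 68), so (34,-414,1288)→(34,-6,28)
−g: flip: (34,-6,28)→(28,6,34)
−g: reduced (well bottom): (28,6,34) with a≤c, −a<b≤a
flip sign back: reduced form of g is (-28,-6,-34)
reduced forms (-28, -6, -34) vs (-28, -6, -34) ⇒ equivalent

yes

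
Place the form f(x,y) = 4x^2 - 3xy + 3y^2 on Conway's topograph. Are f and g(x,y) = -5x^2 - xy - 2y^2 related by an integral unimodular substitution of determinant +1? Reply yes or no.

D₁ = -39, D₂ = -39
f: flip: (4,-3,3)→(3,3,4)
f: reduced (well bottom): (3,3,4) with a≤c, −a<b≤a
g is negative-definite; reduce −g:
−g: flip: (5,1,2)→(2,-1,5)
−g: reduced (well bottom): (2,-1,5) with a≤c, −a<b≤a
flip sign back: reduced form of g is (-2,1,-5)
reduced forms (3, 3, 4) vs (-2, 1, -5) ⇒ inequivalent

no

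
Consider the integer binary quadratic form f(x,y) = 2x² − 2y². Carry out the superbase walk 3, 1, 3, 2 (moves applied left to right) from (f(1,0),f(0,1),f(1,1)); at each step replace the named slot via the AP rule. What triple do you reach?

start (2,-2,0) = (f(1,0),f(0,1),f(1,1))
replace slot 3: 2·(2+(-2)) − 0 = 0 → (2,-2,0)
replace slot 1: 2·((-2)+0) − 2 = -6 → (-6,-2,0)
replace slot 3: 2·((-6)+(-2)) − 0 = -16 → (-6,-2,-16)
replace slot 2: 2·((-6)+(-16)) − (-2) = -42 → (-6,-42,-16)

-6,-42,-16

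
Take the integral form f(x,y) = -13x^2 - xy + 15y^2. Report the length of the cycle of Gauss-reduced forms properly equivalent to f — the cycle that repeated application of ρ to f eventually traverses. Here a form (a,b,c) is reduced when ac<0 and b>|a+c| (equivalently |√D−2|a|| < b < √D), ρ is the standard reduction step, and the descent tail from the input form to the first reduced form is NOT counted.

D = 781, ⌊√D⌋ = 27
descent: ρ → (15,1,-13)
descent: ρ → (-13,25,3)  [lands on river]
river: ρ → (3,23,-21)
river: ρ → (-21,19,5)
river: ρ → (5,21,-17)
river: ρ → (-17,13,9)
river: ρ → (9,23,-7)
river: ρ → (-7,19,15)
river: ρ → (15,11,-11)
river: ρ → (-11,11,15)
river: ρ → (15,19,-7)
river: ρ → (-7,23,9)
river: ρ → (9,13,-17)
river: ρ → (-17,21,5)
river: ρ → (5,19,-21)
river: ρ → (-21,23,3)
river: ρ → (3,25,-13)
river: ρ → (-13,27,1)
river: ρ → (1,27,-13)
ρ-cycle length = 18 (tail of 2 descent steps not counted)

18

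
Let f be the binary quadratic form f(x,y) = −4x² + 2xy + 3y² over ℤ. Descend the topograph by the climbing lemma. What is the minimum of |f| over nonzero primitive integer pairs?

river: ρ → (3,4,-3)
river: ρ → (-3,2,4)
river: ρ → (4,6,-1)
river: ρ → (-1,6,4)
river: ρ → (4,2,-3)
river: ρ → (-3,4,3)
river: ρ → (3,2,-4)
river: ρ → (-4,6,1)
river: ρ → (1,6,-4)
river: ρ → (-4,2,3)
closes: descent 0, river 10
min |a| on river = 1

1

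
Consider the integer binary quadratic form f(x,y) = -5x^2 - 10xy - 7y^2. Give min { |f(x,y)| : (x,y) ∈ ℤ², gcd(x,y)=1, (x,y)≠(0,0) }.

translate: b→0 (≡10 mod 10), so (5,10,7)→(5,0,2)
flip: (5,0,2)→(2,0,5)
reduced (well bottom): (2,0,5) with a≤c, −a<b≤a
well minimum |f| = |-2| = 2 (negative-definite)

2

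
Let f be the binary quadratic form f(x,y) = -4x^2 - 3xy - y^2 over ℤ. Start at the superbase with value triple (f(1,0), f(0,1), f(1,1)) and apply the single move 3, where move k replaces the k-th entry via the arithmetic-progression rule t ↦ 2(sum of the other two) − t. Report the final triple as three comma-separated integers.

start (-4,-1,-8) = (f(1,0),f(0,1),f(1,1))
replace slot 3: 2·((-4)+(-1)) − (-8) = -2 → (-4,-1,-2)

-4,-1,-2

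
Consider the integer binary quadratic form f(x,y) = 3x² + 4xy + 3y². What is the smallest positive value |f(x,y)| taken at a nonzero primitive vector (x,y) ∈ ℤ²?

translate: b→-2 (≡4 mod 6), so (3,4,3)→(3,-2,2)
flip: (3,-2,2)→(2,2,3)
reduced (well bottom): (2,2,3) with a≤c, −a<b≤a
well minimum = a = 2

2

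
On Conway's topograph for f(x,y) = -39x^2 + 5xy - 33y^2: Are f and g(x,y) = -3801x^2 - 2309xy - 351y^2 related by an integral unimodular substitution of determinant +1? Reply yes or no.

D₁ = -5123, D₂ = -5123
f is negative-definite; reduce −f:
−f: flip: (39,-5,33)→(33,5,39)
−f: reduced (well bottom): (33,5,39) with a≤c, −a<b≤a
flip sign back: reduced form of f is (-33,-5,-39)
g is negative-definite; reduce −g:
−g: flip: (3801,2309,351)→(351,-2309,3801)
−g: translate: b→-203 (≡-2309 mod 702), so (351,-2309,3801)→(351,-203,33)
−g: flip: (351,-203,33)→(33,203,351)
−g: translate: b→5 (≡203 mod 66), so (33,203,351)→(33,5,39)
−g: reduced (well bottom): (33,5,39) with a≤c, −a<b≤a
flip sign back: reduced form of g is (-33,-5,-39)
reduced forms (-33, -5, -39) vs (-33, -5, -39) ⇒ equivalent

yes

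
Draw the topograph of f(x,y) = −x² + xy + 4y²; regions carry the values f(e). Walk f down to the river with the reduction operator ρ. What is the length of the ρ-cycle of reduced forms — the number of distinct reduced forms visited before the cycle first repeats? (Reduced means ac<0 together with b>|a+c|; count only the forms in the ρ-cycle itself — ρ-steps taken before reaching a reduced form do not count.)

D = 17, ⌊√D⌋ = 4
descent: ρ → (4,-1,-1)
descent: ρ → (-1,3,2)  [lands on river]
river: ρ → (2,1,-2)
river: ρ → (-2,3,1)
river: ρ → (1,3,-2)
river: ρ → (-2,1,2)
river: ρ → (2,3,-1)
ρ-cycle length = 6 (tail of 2 descent steps not counted)

6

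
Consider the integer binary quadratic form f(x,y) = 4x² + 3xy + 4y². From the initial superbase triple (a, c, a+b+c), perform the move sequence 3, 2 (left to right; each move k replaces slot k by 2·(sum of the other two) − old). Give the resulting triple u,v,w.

start (4,4,11) = (f(1,0),f(0,1),f(1,1))
replace slot 3: 2·(4+4) − 11 = 5 → (4,4,5)
replace slot 2: 2·(4+5) − 4 = 14 → (4,14,5)

4,14,5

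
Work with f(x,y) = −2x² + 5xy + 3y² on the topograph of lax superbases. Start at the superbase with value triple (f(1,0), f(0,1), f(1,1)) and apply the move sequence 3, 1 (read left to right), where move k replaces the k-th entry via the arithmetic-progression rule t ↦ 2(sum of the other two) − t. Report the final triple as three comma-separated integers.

start (-2,3,6) = (f(1,0),f(0,1),f(1,1))
replace slot 3: 2·((-2)+3) − 6 = -4 → (-2,3,-4)
replace slot 1: 2·(3+(-4)) − (-2) = 0 → (0,3,-4)

0,3,-4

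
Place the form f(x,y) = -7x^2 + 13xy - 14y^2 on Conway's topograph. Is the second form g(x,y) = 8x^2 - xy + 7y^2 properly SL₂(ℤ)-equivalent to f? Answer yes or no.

D₁ = -223, D₂ = -223
f is negative-definite; reduce −f:
−f: translate: b→1 (≡-13 mod 14), so (7,-13,14)→(7,1,8)
−f: reduced (well bottom): (7,1,8) with a≤c, −a<b≤a
flip sign back: reduced form of f is (-7,-1,-8)
g: flip: (8,-1,7)→(7,1,8)
g: reduced (well bottom): (7,1,8) with a≤c, −a<b≤a
reduced forms (-7, -1, -8) vs (7, 1, 8) ⇒ inequivalent

no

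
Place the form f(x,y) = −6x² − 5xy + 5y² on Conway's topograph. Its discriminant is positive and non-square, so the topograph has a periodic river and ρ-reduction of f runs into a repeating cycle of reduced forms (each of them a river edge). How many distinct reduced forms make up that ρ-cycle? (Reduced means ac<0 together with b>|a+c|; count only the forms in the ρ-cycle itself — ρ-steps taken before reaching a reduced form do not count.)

D = 145, ⌊√D⌋ = 12
descent: ρ → (5,5,-6)  [lands on river]
river: ρ → (-6,7,4)
river: ρ → (4,9,-4)
river: ρ → (-4,7,6)
river: ρ → (6,5,-5)
river: ρ → (-5,5,6)
river: ρ → (6,7,-4)
river: ρ → (-4,9,4)
river: ρ → (4,7,-6)
river: ρ → (-6,5,5)
ρ-cycle length = 10 (tail of 1 descent step not counted)

10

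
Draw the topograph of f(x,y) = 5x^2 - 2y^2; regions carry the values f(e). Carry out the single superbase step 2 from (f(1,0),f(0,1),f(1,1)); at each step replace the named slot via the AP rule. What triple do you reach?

start (5,-2,3) = (f(1,0),f(0,1),f(1,1))
replace slot 2: 2·(5+3) − (-2) = 18 → (5,18,3)

5,18,3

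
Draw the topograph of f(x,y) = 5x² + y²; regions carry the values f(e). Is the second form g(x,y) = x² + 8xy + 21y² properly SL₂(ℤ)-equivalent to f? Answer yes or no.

D₁ = -20, D₂ = -20
f: flip: (5,0,1)→(1,0,5)
f: reduced (well bottom): (1,0,5) with a≤c, −a<b≤a
g: translate: b→0 (≡8 mod 2), so (1,8,21)→(1,0,5)
g: reduced (well bottom): (1,0,5) with a≤c, −a<b≤a
reduced forms (1, 0, 5) vs (1, 0, 5) ⇒ equivalent

yes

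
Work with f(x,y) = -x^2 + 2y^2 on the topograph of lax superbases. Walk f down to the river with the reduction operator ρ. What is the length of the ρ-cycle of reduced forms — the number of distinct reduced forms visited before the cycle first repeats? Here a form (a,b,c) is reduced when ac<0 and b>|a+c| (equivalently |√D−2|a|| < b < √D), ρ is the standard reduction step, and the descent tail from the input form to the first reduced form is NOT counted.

D = 8, ⌊√D⌋ = 2
descent: ρ → (2,0,-1)
descent: ρ → (-1,2,1)  [lands on river]
river: ρ → (1,2,-1)
ρ-cycle length = 2 (tail of 2 descent steps not counted)

2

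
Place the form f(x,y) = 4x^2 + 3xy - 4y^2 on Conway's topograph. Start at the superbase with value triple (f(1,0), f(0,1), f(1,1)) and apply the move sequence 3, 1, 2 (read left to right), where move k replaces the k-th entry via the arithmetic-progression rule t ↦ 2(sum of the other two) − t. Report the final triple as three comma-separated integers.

start (4,-4,3) = (f(1,0),f(0,1),f(1,1))
replace slot 3: 2·(4+(-4)) − 3 = -3 → (4,-4,-3)
replace slot 1: 2·((-4)+(-3)) − 4 = -18 → (-18,-4,-3)
replace slot 2: 2·((-18)+(-3)) − (-4) = -38 → (-18,-38,-3)

-18,-38,-3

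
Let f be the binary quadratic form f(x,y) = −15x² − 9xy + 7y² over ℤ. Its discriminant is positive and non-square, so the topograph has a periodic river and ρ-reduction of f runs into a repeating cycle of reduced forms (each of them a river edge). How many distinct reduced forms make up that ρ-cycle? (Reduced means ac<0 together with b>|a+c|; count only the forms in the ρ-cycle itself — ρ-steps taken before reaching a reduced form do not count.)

D = 501, ⌊√D⌋ = 22
descent: ρ → (7,9,-15)  [lands on river]
river: ρ → (-15,21,1)
river: ρ → (1,21,-15)
river: ρ → (-15,9,7)
river: ρ → (7,19,-5)
river: ρ → (-5,21,3)
river: ρ → (3,21,-5)
river: ρ → (-5,19,7)
ρ-cycle length = 8 (tail of 1 descent step not counted)

8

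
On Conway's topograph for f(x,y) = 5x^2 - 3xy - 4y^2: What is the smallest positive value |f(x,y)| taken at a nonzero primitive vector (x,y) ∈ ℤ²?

descent: ρ → (-4,3,5)  [lands on river]
river: ρ → (5,7,-2)
river: ρ → (-2,9,1)
river: ρ → (1,9,-2)
river: ρ → (-2,7,5)
river: ρ → (5,3,-4)
river: ρ → (-4,5,4)
river: ρ → (4,3,-5)
river: ρ → (-5,7,2)
river: ρ → (2,9,-1)
river: ρ → (-1,9,2)
river: ρ → (2,7,-5)
river: ρ → (-5,3,4)
river: ρ → (4,5,-4)
closes: descent 1, river 14
min |a| on river = 1

1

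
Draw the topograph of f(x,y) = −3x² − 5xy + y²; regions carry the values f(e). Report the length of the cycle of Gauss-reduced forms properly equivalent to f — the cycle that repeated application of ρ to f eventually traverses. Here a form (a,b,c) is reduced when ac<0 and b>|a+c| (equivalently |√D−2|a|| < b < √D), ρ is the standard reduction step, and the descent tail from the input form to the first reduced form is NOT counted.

D = 37, ⌊√D⌋ = 6
descent: ρ → (1,5,-3)  [lands on river]
river: ρ → (-3,1,3)
river: ρ → (3,5,-1)
river: ρ → (-1,5,3)
river: ρ → (3,1,-3)
river: ρ → (-3,5,1)
ρ-cycle length = 6 (tail of 1 descent step not counted)

6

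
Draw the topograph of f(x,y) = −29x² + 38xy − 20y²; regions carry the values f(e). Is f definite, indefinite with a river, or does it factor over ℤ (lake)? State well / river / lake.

D = b²−4ac = 38² − 4·(-29)·(-20) = -876
D < 0 ⇒ definite ⇒ every region one sign ⇒ single well

well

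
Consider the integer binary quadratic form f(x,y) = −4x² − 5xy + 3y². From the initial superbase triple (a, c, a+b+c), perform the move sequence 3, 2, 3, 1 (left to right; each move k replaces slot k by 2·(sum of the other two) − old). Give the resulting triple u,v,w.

start (-4,3,-6) = (f(1,0),f(0,1),f(1,1))
replace slot 3: 2·((-4)+3) − (-6) = 4 → (-4,3,4)
replace slot 2: 2·((-4)+4) − 3 = -3 → (-4,-3,4)
replace slot 3: 2·((-4)+(-3)) − 4 = -18 → (-4,-3,-18)
replace slot 1: 2·((-3)+(-18)) − (-4) = -38 → (-38,-3,-18)

-38,-3,-18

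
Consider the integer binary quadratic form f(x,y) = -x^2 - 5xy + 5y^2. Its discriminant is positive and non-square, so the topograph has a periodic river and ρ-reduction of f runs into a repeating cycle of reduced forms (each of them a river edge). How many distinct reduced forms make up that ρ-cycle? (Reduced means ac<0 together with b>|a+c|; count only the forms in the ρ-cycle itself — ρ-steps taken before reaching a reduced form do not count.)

D = 45, ⌊√D⌋ = 6
descent: ρ → (5,5,-1)  [lands on river]
river: ρ → (-1,5,5)
ρ-cycle length = 2 (tail of 1 descent step not counted)

2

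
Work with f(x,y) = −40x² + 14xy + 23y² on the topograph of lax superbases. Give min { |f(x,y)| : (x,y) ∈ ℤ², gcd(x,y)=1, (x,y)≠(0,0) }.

descent: ρ → (23,32,-31)  [lands on river]
river: ρ → (-31,30,24)
river: ρ → (24,18,-37)
river: ρ → (-37,56,5)
river: ρ → (5,54,-48)
river: ρ → (-48,42,11)
river: ρ → (11,46,-40)
river: ρ → (-40,34,17)
river: ρ → (17,34,-40)
river: ρ → (-40,46,11)
river: ρ → (11,42,-48)
river: ρ → (-48,54,5)
river: ρ → (5,56,-37)
river: ρ → (-37,18,24)
river: ρ → (24,30,-31)
river: ρ → (-31,32,23)
river: ρ → (23,60,-3)
river: ρ → (-3,60,23)
closes: descent 1, river 18
min |a| on river = 3

3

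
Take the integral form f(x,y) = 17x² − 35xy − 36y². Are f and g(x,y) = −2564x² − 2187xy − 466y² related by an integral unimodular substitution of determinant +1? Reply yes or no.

D₁ = 3673, D₂ = 3673
river cycle of f (length 106): (-36, 35, 17), (17, 33, -38), (-38, 43, 12), (12, 53, -18), (-18, 55, 9), (9, 53, -24), (-24, 43, 19), (19, 33, -34), (-34, 35, 18), (18, 37, -32), … (96 more)
river cycle of g (length 106): (17, 33, -38), (-38, 43, 12), (12, 53, -18), (-18, 55, 9), (9, 53, -24), (-24, 43, 19), (19, 33, -34), (-34, 35, 18), (18, 37, -32), (-32, 27, 23), … (96 more)
cycles coincide ⇒ equivalent

yes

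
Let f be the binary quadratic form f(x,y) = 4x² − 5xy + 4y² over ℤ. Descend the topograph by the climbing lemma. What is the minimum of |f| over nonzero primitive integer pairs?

translate: b→3 (≡-5 mod 8), so (4,-5,4)→(4,3,3)
flip: (4,3,3)→(3,-3,4)
translate: b→3 (≡-3 mod 6), so (3,-3,4)→(3,3,4)
reduced (well bottom): (3,3,4) with a≤c, −a<b≤a
well minimum = a = 3

3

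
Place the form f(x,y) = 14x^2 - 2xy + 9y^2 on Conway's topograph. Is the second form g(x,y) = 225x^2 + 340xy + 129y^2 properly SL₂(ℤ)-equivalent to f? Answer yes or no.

D₁ = -500, D₂ = -500
f: flip: (14,-2,9)→(9,2,14)
f: reduced (well bottom): (9,2,14) with a≤c, −a<b≤a
g: translate: b→-110 (≡340 mod 450), so (225,340,129)→(225,-110,14)
g: flip: (225,-110,14)→(14,110,225)
g: translate: b→-2 (≡110 mod 28), so (14,110,225)→(14,-2,9)
g: flip: (14,-2,9)→(9,2,14)
g: reduced (well bottom): (9,2,14) with a≤c, −a<b≤a
reduced forms (9, 2, 14) vs (9, 2, 14) ⇒ equivalent

yes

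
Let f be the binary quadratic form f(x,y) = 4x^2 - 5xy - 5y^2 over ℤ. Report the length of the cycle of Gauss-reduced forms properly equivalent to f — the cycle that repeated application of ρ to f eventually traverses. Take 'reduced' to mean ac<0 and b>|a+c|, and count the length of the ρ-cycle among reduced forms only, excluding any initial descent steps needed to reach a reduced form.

D = 105, ⌊√D⌋ = 10
descent: ρ → (-5,5,4)  [lands on river]
river: ρ → (4,3,-6)
river: ρ → (-6,9,1)
river: ρ → (1,9,-6)
river: ρ → (-6,3,4)
river: ρ → (4,5,-5)
ρ-cycle length = 6 (tail of 1 descent step not counted)

6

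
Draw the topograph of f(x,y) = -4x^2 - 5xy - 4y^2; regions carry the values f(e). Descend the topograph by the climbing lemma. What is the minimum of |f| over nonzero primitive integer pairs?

translate: b→-3 (≡5 mod 8), so (4,5,4)→(4,-3,3)
flip: (4,-3,3)→(3,3,4)
reduced (well bottom): (3,3,4) with a≤c, −a<b≤a
well minimum |f| = |-3| = 3 (negative-definite)

3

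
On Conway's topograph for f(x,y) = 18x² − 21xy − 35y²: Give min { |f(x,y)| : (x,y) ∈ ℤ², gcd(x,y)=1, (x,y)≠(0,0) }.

descent: ρ → (-35,21,18)  [lands on river]
river: ρ → (18,51,-5)
river: ρ → (-5,49,28)
river: ρ → (28,7,-26)
river: ρ → (-26,45,9)
river: ρ → (9,45,-26)
river: ρ → (-26,7,28)
river: ρ → (28,49,-5)
river: ρ → (-5,51,18)
river: ρ → (18,21,-35)
river: ρ → (-35,49,4)
river: ρ → (4,47,-47)
river: ρ → (-47,47,4)
river: ρ → (4,49,-35)
closes: descent 1, river 14
min |a| on river = 4

4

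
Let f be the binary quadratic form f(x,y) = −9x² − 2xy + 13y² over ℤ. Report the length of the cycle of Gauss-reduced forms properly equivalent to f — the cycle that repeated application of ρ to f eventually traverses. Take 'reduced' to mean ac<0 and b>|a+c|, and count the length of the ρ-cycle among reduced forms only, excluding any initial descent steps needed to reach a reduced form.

D = 472, ⌊√D⌋ = 21
descent: ρ → (13,2,-9)
descent: ρ → (-9,16,6)  [lands on river]
river: ρ → (6,20,-3)
river: ρ → (-3,16,18)
river: ρ → (18,20,-1)
river: ρ → (-1,20,18)
river: ρ → (18,16,-3)
river: ρ → (-3,20,6)
river: ρ → (6,16,-9)
river: ρ → (-9,20,2)
river: ρ → (2,20,-9)
ρ-cycle length = 10 (tail of 2 descent steps not counted)

10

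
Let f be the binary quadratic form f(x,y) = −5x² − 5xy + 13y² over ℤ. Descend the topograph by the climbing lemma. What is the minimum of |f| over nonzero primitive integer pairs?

descent: ρ → (13,5,-5)
descent: ρ → (-5,15,3)  [lands on river]
river: ρ → (3,15,-5)
closes: descent 2, river 2
min |a| on river = 3

3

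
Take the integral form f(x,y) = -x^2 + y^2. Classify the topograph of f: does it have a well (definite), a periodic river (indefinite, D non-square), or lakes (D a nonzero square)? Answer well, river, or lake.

D = b²−4ac = 0² − 4·(-1)·1 = 4
D = 2² is a perfect square ⇒ form factors over ℤ ⇒ lakes

lake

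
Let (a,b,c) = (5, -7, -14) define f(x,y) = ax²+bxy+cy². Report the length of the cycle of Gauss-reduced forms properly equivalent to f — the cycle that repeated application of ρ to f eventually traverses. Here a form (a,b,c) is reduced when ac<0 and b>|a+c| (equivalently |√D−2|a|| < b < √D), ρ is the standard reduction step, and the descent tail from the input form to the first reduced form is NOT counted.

D = 329, ⌊√D⌋ = 18
descent: ρ → (-14,7,5)
descent: ρ → (5,13,-8)  [lands on river]
river: ρ → (-8,3,10)
river: ρ → (10,17,-1)
river: ρ → (-1,17,10)
river: ρ → (10,3,-8)
river: ρ → (-8,13,5)
river: ρ → (5,17,-2)
river: ρ → (-2,15,13)
river: ρ → (13,11,-4)
river: ρ → (-4,13,10)
river: ρ → (10,7,-7)
river: ρ → (-7,7,10)
river: ρ → (10,13,-4)
river: ρ → (-4,11,13)
river: ρ → (13,15,-2)
river: ρ → (-2,17,5)
ρ-cycle length = 16 (tail of 2 descent steps not counted)

16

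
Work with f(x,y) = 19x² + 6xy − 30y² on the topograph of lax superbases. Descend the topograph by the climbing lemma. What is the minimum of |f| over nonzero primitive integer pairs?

descent: ρ → (-30,-6,19)
descent: ρ → (19,44,-5)  [lands on river]
river: ρ → (-5,46,10)
river: ρ → (10,34,-29)
river: ρ → (-29,24,15)
river: ρ → (15,36,-17)
river: ρ → (-17,32,19)
closes: descent 2, river 6
min |a| on river = 5

5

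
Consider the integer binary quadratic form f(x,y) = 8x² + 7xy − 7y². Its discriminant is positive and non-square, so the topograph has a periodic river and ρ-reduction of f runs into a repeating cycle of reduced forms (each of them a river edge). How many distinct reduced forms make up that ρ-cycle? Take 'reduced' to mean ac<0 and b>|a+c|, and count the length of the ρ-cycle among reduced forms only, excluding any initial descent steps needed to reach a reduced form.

D = 273, ⌊√D⌋ = 16
river: ρ → (-7,7,8)
river: ρ → (8,9,-6)
river: ρ → (-6,15,2)
river: ρ → (2,13,-13)
river: ρ → (-13,13,2)
river: ρ → (2,15,-6)
river: ρ → (-6,9,8)
river: ρ → (8,7,-7)
ρ-cycle length = 8 (tail of 0 descent steps not counted)

8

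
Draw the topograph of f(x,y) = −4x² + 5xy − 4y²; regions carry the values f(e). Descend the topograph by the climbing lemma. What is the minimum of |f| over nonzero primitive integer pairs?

translate: b→3 (≡-5 mod 8), so (4,-5,4)→(4,3,3)
flip: (4,3,3)→(3,-3,4)
translate: b→3 (≡-3 mod 6), so (3,-3,4)→(3,3,4)
reduced (well bottom): (3,3,4) with a≤c, −a<b≤a
well minimum |f| = |-3| = 3 (negative-definite)

3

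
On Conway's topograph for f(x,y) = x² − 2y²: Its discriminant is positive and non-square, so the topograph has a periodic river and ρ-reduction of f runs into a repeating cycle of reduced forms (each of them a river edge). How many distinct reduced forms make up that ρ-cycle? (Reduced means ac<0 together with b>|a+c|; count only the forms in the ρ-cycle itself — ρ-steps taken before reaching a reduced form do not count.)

D = 8, ⌊√D⌋ = 2
descent: ρ → (-2,0,1)
descent: ρ → (1,2,-1)  [lands on river]
river: ρ → (-1,2,1)
ρ-cycle length = 2 (tail of 2 descent steps not counted)

2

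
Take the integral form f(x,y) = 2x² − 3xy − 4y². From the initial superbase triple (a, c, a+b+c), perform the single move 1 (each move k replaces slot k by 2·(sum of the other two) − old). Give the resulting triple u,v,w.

start (2,-4,-5) = (f(1,0),f(0,1),f(1,1))
replace slot 1: 2·((-4)+(-5)) − 2 = -20 → (-20,-4,-5)

-20,-4,-5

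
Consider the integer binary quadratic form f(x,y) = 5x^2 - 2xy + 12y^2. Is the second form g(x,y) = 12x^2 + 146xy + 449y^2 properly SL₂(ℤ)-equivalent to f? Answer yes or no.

D₁ = -236, D₂ = -236
f: reduced (well bottom): (5,-2,12) with a≤c, −a<b≤a
g: translate: b→2 (≡146 mod 24), so (12,146,449)→(12,2,5)
g: flip: (12,2,5)→(5,-2,12)
g: reduced (well bottom): (5,-2,12) with a≤c, −a<b≤a
reduced forms (5, -2, 12) vs (5, -2, 12) ⇒ equivalent

yes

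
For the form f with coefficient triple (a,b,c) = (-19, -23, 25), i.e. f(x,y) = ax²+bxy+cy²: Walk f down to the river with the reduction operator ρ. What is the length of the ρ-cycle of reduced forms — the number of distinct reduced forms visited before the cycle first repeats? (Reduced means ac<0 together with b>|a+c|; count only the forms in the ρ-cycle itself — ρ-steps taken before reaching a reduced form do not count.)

D = 2429, ⌊√D⌋ = 49
descent: ρ → (25,23,-19)  [lands on river]
river: ρ → (-19,15,29)
river: ρ → (29,43,-5)
river: ρ → (-5,47,11)
river: ρ → (11,41,-17)
river: ρ → (-17,27,25)
ρ-cycle length = 6 (tail of 1 descent step not counted)

6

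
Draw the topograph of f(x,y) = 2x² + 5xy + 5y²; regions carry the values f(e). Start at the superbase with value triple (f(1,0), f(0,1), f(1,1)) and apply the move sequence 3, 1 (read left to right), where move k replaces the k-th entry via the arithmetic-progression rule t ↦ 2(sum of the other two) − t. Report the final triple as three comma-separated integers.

start (2,5,12) = (f(1,0),f(0,1),f(1,1))
replace slot 3: 2·(2+5) − 12 = 2 → (2,5,2)
replace slot 1: 2·(5+2) − 2 = 12 → (12,5,2)

12,5,2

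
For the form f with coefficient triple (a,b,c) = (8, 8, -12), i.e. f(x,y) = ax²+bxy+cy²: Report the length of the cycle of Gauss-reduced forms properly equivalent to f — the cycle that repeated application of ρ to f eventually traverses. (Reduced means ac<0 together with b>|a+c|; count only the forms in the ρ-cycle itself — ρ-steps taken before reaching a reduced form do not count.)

D = 448, ⌊√D⌋ = 21
river: ρ → (-12,16,4)
river: ρ → (4,16,-12)
river: ρ → (-12,8,8)
river: ρ → (8,8,-12)
ρ-cycle length = 4 (tail of 0 descent steps not counted)

4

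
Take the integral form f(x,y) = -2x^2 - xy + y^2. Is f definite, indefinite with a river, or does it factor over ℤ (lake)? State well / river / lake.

D = b²−4ac = (-1)² − 4·(-2)·1 = 9
D = 3² is a perfect square ⇒ form factors over ℤ ⇒ lakes

lake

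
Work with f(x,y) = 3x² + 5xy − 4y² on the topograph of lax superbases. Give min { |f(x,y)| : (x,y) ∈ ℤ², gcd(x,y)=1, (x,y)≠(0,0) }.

river: ρ → (-4,3,4)
river: ρ → (4,5,-3)
river: ρ → (-3,7,2)
river: ρ → (2,5,-6)
river: ρ → (-6,7,1)
river: ρ → (1,7,-6)
river: ρ → (-6,5,2)
river: ρ → (2,7,-3)
river: ρ → (-3,5,4)
river: ρ → (4,3,-4)
river: ρ → (-4,5,3)
river: ρ → (3,7,-2)
river: ρ → (-2,5,6)
river: ρ → (6,7,-1)
river: ρ → (-1,7,6)
river: ρ → (6,5,-2)
river: ρ → (-2,7,3)
river: ρ → (3,5,-4)
closes: descent 0, river 18
min |a| on river = 1

1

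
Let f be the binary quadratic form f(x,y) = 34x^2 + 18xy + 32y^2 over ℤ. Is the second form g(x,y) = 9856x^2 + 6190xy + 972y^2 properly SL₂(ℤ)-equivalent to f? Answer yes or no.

D₁ = -4028, D₂ = -4028
f: flip: (34,18,32)→(32,-18,34)
f: reduced (well bottom): (32,-18,34) with a≤c, −a<b≤a
g: flip: (9856,6190,972)→(972,-6190,9856)
g: translate: b→-358 (≡-6190 mod 1944), so (972,-6190,9856)→(972,-358,34)
g: flip: (972,-358,34)→(34,358,972)
g: translate: b→18 (≡358 mod 68), so (34,358,972)→(34,18,32)
g: flip: (34,18,32)→(32,-18,34)
g: reduced (well bottom): (32,-18,34) with a≤c, −a<b≤a
reduced forms (32, -18, 34) vs (32, -18, 34) ⇒ equivalent

yes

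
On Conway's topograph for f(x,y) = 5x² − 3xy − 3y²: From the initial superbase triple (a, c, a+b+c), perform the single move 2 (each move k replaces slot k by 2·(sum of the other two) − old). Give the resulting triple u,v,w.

start (5,-3,-1) = (f(1,0),f(0,1),f(1,1))
replace slot 2: 2·(5+(-1)) − (-3) = 11 → (5,11,-1)

5,11,-1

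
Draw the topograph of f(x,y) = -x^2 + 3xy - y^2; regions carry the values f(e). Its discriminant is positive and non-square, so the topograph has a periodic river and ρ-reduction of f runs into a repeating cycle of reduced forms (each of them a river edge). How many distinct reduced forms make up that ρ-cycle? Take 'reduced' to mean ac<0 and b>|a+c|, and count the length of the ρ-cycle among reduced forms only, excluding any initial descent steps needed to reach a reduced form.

D = 5, ⌊√D⌋ = 2
descent: ρ → (-1,1,1)  [lands on river]
river: ρ → (1,1,-1)
ρ-cycle length = 2 (tail of 1 descent step not counted)

2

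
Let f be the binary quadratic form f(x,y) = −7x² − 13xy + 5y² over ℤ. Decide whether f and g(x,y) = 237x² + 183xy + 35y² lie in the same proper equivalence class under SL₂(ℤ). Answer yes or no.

D₁ = 309, D₂ = 309
river cycle of f (length 6): (5, 13, -7), (-7, 15, 3), (3, 15, -7), (-7, 13, 5), (5, 17, -1), (-1, 17, 5)
river cycle of g (length 6): (3, 15, -7), (-7, 13, 5), (5, 17, -1), (-1, 17, 5), (5, 13, -7), (-7, 15, 3)
cycles coincide ⇒ equivalent

yes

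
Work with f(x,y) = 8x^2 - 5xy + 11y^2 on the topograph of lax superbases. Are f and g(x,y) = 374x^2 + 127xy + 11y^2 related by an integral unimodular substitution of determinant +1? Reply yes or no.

D₁ = -327, D₂ = -327
f: reduced (well bottom): (8,-5,11) with a≤c, −a<b≤a
g: flip: (374,127,11)→(11,-127,374)
g: translate: b→5 (≡-127 mod 22), so (11,-127,374)→(11,5,8)
g: flip: (11,5,8)→(8,-5,11)
g: reduced (well bottom): (8,-5,11) with a≤c, −a<b≤a
reduced forms (8, -5, 11) vs (8, -5, 11) ⇒ equivalent

yes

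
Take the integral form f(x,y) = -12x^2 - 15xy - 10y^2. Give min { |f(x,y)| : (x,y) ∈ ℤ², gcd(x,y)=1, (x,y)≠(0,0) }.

translate: b→-9 (≡15 mod 24), so (12,15,10)→(12,-9,7)
flip: (12,-9,7)→(7,9,12)
translate: b→-5 (≡9 mod 14), so (7,9,12)→(7,-5,10)
reduced (well bottom): (7,-5,10) with a≤c, −a<b≤a
well minimum |f| = |-7| = 7 (negative-definite)

7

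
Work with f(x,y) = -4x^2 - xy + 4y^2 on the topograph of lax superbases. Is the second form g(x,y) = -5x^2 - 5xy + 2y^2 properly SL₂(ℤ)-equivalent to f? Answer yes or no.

D₁ = 65, D₂ = 65
river cycle of f (length 6): (4, 1, -4), (-4, 7, 1), (1, 7, -4), (-4, 1, 4), (4, 7, -1), (-1, 7, 4)
river cycle of g (length 6): (2, 5, -5), (-5, 5, 2), (2, 7, -2), (-2, 5, 5), (5, 5, -2), (-2, 7, 2)
cycles differ ⇒ inequivalent

no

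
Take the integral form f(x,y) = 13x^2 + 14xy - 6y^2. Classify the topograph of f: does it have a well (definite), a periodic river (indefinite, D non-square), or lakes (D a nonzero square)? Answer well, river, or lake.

D = b²−4ac = 14² − 4·13·(-6) = 508
D > 0 non-square ⇒ indefinite ⇒ periodic river

river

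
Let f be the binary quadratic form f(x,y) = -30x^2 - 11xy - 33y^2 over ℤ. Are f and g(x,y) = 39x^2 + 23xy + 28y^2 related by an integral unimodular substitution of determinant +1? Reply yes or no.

D₁ = -3839, D₂ = -3839
f is negative-definite; reduce −f:
−f: reduced (well bottom): (30,11,33) with a≤c, −a<b≤a
flip sign back: reduced form of f is (-30,-11,-33)
g: flip: (39,23,28)→(28,-23,39)
g: reduced (well bottom): (28,-23,39) with a≤c, −a<b≤a
reduced forms (-30, -11, -33) vs (28, -23, 39) ⇒ inequivalent

no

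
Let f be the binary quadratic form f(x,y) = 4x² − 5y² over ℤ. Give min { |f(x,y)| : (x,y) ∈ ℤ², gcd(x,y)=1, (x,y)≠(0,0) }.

descent: ρ → (-5,0,4)
descent: ρ → (4,8,-1)  [lands on river]
river: ρ → (-1,8,4)
closes: descent 2, river 2
min |a| on river = 1

1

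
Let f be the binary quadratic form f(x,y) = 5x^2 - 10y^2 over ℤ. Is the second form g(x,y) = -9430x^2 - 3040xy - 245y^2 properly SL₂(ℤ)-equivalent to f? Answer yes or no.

D₁ = 200, D₂ = 200
river cycle of f (length 2): (5, 10, -5), (-5, 10, 5)
river cycle of g (length 2): (5, 10, -5), (-5, 10, 5)
cycles coincide ⇒ equivalent

yes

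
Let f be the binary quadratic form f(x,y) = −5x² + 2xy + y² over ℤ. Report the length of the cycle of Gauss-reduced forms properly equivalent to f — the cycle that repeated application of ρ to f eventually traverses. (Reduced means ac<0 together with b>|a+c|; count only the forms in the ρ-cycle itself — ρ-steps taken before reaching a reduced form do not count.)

D = 24, ⌊√D⌋ = 4
descent: ρ → (1,4,-2)  [lands on river]
river: ρ → (-2,4,1)
ρ-cycle length = 2 (tail of 1 descent step not counted)

2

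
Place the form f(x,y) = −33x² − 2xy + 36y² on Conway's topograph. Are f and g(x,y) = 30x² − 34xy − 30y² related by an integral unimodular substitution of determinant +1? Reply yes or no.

D₁ = 4756, D₂ = 4756
river cycle of f (length 50): (-33, 64, 5), (5, 66, -20), (-20, 54, 23), (23, 38, -36), (-36, 34, 25), (25, 66, -4), (-4, 62, 57), (57, 52, -9), (-9, 56, 45), (45, 34, -20), … (40 more)
river cycle of g (length 26): (-30, 34, 30), (30, 26, -34), (-34, 42, 22), (22, 46, -30), (-30, 14, 38), (38, 62, -6), (-6, 58, 58), (58, 58, -6), (-6, 62, 38), (38, 14, -30), … (16 more)
cycles differ ⇒ inequivalent

no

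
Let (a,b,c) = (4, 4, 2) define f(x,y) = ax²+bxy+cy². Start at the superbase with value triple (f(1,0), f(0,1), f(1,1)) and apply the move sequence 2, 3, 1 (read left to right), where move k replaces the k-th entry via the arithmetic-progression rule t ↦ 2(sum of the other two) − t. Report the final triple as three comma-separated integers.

start (4,2,10) = (f(1,0),f(0,1),f(1,1))
replace slot 2: 2·(4+10) − 2 = 26 → (4,26,10)
replace slot 3: 2·(4+26) − 10 = 50 → (4,26,50)
replace slot 1: 2·(26+50) − 4 = 148 → (148,26,50)

148,26,50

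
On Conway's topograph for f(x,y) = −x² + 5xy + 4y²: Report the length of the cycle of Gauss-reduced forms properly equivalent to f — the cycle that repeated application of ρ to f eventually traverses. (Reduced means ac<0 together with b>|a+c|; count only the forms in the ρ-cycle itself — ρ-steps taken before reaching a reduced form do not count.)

D = 41, ⌊√D⌋ = 6
river: ρ → (4,3,-2)
river: ρ → (-2,5,2)
river: ρ → (2,3,-4)
river: ρ → (-4,5,1)
river: ρ → (1,5,-4)
river: ρ → (-4,3,2)
river: ρ → (2,5,-2)
river: ρ → (-2,3,4)
river: ρ → (4,5,-1)
river: ρ → (-1,5,4)
ρ-cycle length = 10 (tail of 0 descent steps not counted)

10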